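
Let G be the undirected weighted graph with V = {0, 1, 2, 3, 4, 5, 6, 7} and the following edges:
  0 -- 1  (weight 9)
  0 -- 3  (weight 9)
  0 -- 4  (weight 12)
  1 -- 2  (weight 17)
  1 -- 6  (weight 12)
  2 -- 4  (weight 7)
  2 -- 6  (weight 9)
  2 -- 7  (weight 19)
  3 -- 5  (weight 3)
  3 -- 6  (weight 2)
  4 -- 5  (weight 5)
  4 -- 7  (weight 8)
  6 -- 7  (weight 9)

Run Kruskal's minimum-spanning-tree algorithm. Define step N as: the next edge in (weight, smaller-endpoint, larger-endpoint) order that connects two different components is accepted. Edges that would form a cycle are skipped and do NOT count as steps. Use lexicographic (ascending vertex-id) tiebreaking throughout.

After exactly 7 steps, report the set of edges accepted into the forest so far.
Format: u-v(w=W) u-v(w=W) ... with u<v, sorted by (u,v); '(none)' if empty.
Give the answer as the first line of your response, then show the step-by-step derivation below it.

0-1(w=9) 0-3(w=9) 2-4(w=7) 3-5(w=3) 3-6(w=2) 4-5(w=5) 4-7(w=8)

step 1: add edge 3-6 (w=2); MST = {3-6(w=2)}
step 2: add edge 3-5 (w=3); MST = {3-5(w=3) 3-6(w=2)}
step 3: add edge 4-5 (w=5); MST = {3-5(w=3) 3-6(w=2) 4-5(w=5)}
step 4: add edge 2-4 (w=7); MST = {2-4(w=7) 3-5(w=3) 3-6(w=2) 4-5(w=5)}
step 5: add edge 4-7 (w=8); MST = {2-4(w=7) 3-5(w=3) 3-6(w=2) 4-5(w=5) 4-7(w=8)}
step 6: add edge 0-1 (w=9); MST = {0-1(w=9) 2-4(w=7) 3-5(w=3) 3-6(w=2) 4-5(w=5) 4-7(w=8)}
step 7: add edge 0-3 (w=9); MST = {0-1(w=9) 0-3(w=9) 2-4(w=7) 3-5(w=3) 3-6(w=2) 4-5(w=5) 4-7(w=8)}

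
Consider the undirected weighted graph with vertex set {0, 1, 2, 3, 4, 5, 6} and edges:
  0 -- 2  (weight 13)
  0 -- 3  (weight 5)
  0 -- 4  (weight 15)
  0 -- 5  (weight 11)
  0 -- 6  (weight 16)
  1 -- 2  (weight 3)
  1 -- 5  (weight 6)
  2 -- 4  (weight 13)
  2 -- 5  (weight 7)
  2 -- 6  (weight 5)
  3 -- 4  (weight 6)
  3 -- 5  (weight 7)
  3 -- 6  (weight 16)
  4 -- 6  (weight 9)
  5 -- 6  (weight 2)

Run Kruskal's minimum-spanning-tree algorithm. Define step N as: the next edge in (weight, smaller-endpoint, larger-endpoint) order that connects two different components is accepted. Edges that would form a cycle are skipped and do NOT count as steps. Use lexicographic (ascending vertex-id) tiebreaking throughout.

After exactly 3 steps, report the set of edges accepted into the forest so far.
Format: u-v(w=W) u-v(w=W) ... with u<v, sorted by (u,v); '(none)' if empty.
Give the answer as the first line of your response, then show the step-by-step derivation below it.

0-3(w=5) 1-2(w=3) 5-6(w=2)

step 1: add edge 5-6 (w=2); MST = {5-6(w=2)}
step 2: add edge 1-2 (w=3); MST = {1-2(w=3) 5-6(w=2)}
step 3: add edge 0-3 (w=5); MST = {0-3(w=5) 1-2(w=3) 5-6(w=2)}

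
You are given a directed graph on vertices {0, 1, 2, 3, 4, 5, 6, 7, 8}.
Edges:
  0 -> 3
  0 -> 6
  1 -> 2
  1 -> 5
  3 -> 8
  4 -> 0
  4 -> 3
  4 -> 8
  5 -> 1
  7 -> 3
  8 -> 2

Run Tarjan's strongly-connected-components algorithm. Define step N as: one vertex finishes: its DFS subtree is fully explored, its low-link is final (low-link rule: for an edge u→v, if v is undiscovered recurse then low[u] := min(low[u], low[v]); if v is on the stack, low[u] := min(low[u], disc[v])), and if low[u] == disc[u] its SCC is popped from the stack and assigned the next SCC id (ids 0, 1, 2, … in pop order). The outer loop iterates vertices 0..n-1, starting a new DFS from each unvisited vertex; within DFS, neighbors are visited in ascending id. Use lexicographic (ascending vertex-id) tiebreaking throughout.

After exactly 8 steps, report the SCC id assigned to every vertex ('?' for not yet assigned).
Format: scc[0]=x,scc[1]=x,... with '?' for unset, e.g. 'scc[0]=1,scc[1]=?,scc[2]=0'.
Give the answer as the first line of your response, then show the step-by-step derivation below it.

scc[0]=4,scc[1]=5,scc[2]=0,scc[3]=2,scc[4]=6,scc[5]=5,scc[6]=3,scc[7]=?,scc[8]=1

step 1: low=(low[0]=0,low[1]=?,low[2]=3,low[3]=1,low[4]=?,low[5]=?,low[6]=?,low[7]=?,low[8]=2); scc=(scc[0]=?,scc[1]=?,scc[2]=0,scc[3]=?,scc[4]=?,scc[5]=?,scc[6]=?,scc[7]=?,scc[8]=?)
step 2: low=(low[0]=0,low[1]=?,low[2]=3,low[3]=1,low[4]=?,low[5]=?,low[6]=?,low[7]=?,low[8]=2); scc=(scc[0]=?,scc[1]=?,scc[2]=0,scc[3]=?,scc[4]=?,scc[5]=?,scc[6]=?,scc[7]=?,scc[8]=1)
step 3: low=(low[0]=0,low[1]=?,low[2]=3,low[3]=1,low[4]=?,low[5]=?,low[6]=?,low[7]=?,low[8]=2); scc=(scc[0]=?,scc[1]=?,scc[2]=0,scc[3]=2,scc[4]=?,scc[5]=?,scc[6]=?,scc[7]=?,scc[8]=1)
step 4: low=(low[0]=0,low[1]=?,low[2]=3,low[3]=1,low[4]=?,low[5]=?,low[6]=4,low[7]=?,low[8]=2); scc=(scc[0]=?,scc[1]=?,scc[2]=0,scc[3]=2,scc[4]=?,scc[5]=?,scc[6]=3,scc[7]=?,scc[8]=1)
step 5: low=(low[0]=0,low[1]=?,low[2]=3,low[3]=1,low[4]=?,low[5]=?,low[6]=4,low[7]=?,low[8]=2); scc=(scc[0]=4,scc[1]=?,scc[2]=0,scc[3]=2,scc[4]=?,scc[5]=?,scc[6]=3,scc[7]=?,scc[8]=1)
step 6: low=(low[0]=0,low[1]=5,low[2]=3,low[3]=1,low[4]=?,low[5]=5,low[6]=4,low[7]=?,low[8]=2); scc=(scc[0]=4,scc[1]=?,scc[2]=0,scc[3]=2,scc[4]=?,scc[5]=?,scc[6]=3,scc[7]=?,scc[8]=1)
step 7: low=(low[0]=0,low[1]=5,low[2]=3,low[3]=1,low[4]=?,low[5]=5,low[6]=4,low[7]=?,low[8]=2); scc=(scc[0]=4,scc[1]=5,scc[2]=0,scc[3]=2,scc[4]=?,scc[5]=5,scc[6]=3,scc[7]=?,scc[8]=1)
step 8: low=(low[0]=0,low[1]=5,low[2]=3,low[3]=1,low[4]=7,low[5]=5,low[6]=4,low[7]=?,low[8]=2); scc=(scc[0]=4,scc[1]=5,scc[2]=0,scc[3]=2,scc[4]=6,scc[5]=5,scc[6]=3,scc[7]=?,scc[8]=1)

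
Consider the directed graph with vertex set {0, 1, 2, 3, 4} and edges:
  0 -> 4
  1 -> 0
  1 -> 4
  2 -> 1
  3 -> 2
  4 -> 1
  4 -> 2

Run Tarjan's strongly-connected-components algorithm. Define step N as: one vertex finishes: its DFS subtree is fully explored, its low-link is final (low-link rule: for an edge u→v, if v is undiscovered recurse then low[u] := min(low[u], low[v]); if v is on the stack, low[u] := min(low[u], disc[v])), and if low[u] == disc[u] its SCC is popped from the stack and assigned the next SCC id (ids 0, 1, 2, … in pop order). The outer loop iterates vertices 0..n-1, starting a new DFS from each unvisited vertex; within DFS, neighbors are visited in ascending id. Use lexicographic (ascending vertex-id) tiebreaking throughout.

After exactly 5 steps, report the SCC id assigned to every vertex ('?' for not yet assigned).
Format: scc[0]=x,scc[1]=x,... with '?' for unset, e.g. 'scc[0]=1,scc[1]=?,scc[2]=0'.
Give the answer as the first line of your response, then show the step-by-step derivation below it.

scc[0]=0,scc[1]=0,scc[2]=0,scc[3]=1,scc[4]=0

step 1: low=(low[0]=0,low[1]=0,low[2]=?,low[3]=?,low[4]=1); scc=(scc[0]=?,scc[1]=?,scc[2]=?,scc[3]=?,scc[4]=?)
step 2: low=(low[0]=0,low[1]=0,low[2]=2,low[3]=?,low[4]=0); scc=(scc[0]=?,scc[1]=?,scc[2]=?,scc[3]=?,scc[4]=?)
step 3: low=(low[0]=0,low[1]=0,low[2]=2,low[3]=?,low[4]=0); scc=(scc[0]=?,scc[1]=?,scc[2]=?,scc[3]=?,scc[4]=?)
step 4: low=(low[0]=0,low[1]=0,low[2]=2,low[3]=?,low[4]=0); scc=(scc[0]=0,scc[1]=0,scc[2]=0,scc[3]=?,scc[4]=0)
step 5: low=(low[0]=0,low[1]=0,low[2]=2,low[3]=4,low[4]=0); scc=(scc[0]=0,scc[1]=0,scc[2]=0,scc[3]=1,scc[4]=0)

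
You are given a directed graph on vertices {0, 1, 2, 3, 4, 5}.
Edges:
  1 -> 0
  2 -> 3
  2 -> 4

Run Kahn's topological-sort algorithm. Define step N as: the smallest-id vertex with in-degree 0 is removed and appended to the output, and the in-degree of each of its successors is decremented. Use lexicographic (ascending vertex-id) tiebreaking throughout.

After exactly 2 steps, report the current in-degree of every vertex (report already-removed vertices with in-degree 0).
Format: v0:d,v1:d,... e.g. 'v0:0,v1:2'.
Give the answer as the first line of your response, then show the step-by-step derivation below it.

v0:0,v1:0,v2:0,v3:1,v4:1,v5:0

step 1: output 1; order=[1]; indeg=(0,0,0,1,1,0)
step 2: output 0; order=[1,0]; indeg=(0,0,0,1,1,0)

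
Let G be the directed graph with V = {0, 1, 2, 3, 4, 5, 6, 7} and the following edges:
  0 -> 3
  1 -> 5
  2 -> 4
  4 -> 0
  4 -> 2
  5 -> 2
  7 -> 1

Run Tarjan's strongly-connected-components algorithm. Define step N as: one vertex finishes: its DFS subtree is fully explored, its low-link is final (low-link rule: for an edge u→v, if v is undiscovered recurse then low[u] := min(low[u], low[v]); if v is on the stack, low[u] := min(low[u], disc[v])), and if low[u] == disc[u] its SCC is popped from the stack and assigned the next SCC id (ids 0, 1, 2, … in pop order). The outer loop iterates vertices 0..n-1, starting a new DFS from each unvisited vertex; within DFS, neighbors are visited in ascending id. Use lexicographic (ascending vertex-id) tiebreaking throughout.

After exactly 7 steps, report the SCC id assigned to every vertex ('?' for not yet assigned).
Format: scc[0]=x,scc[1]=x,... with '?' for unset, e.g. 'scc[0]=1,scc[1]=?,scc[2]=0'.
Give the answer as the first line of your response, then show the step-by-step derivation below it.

scc[0]=1,scc[1]=4,scc[2]=2,scc[3]=0,scc[4]=2,scc[5]=3,scc[6]=5,scc[7]=?

step 1: low=(low[0]=0,low[1]=?,low[2]=?,low[3]=1,low[4]=?,low[5]=?,low[6]=?,low[7]=?); scc=(scc[0]=?,scc[1]=?,scc[2]=?,scc[3]=0,scc[4]=?,scc[5]=?,scc[6]=?,scc[7]=?)
step 2: low=(low[0]=0,low[1]=?,low[2]=?,low[3]=1,low[4]=?,low[5]=?,low[6]=?,low[7]=?); scc=(scc[0]=1,scc[1]=?,scc[2]=?,scc[3]=0,scc[4]=?,scc[5]=?,scc[6]=?,scc[7]=?)
step 3: low=(low[0]=0,low[1]=2,low[2]=4,low[3]=1,low[4]=4,low[5]=3,low[6]=?,low[7]=?); scc=(scc[0]=1,scc[1]=?,scc[2]=?,scc[3]=0,scc[4]=?,scc[5]=?,scc[6]=?,scc[7]=?)
step 4: low=(low[0]=0,low[1]=2,low[2]=4,low[3]=1,low[4]=4,low[5]=3,low[6]=?,low[7]=?); scc=(scc[0]=1,scc[1]=?,scc[2]=2,scc[3]=0,scc[4]=2,scc[5]=?,scc[6]=?,scc[7]=?)
step 5: low=(low[0]=0,low[1]=2,low[2]=4,low[3]=1,low[4]=4,low[5]=3,low[6]=?,low[7]=?); scc=(scc[0]=1,scc[1]=?,scc[2]=2,scc[3]=0,scc[4]=2,scc[5]=3,scc[6]=?,scc[7]=?)
step 6: low=(low[0]=0,low[1]=2,low[2]=4,low[3]=1,low[4]=4,low[5]=3,low[6]=?,low[7]=?); scc=(scc[0]=1,scc[1]=4,scc[2]=2,scc[3]=0,scc[4]=2,scc[5]=3,scc[6]=?,scc[7]=?)
step 7: low=(low[0]=0,low[1]=2,low[2]=4,low[3]=1,low[4]=4,low[5]=3,low[6]=6,low[7]=?); scc=(scc[0]=1,scc[1]=4,scc[2]=2,scc[3]=0,scc[4]=2,scc[5]=3,scc[6]=5,scc[7]=?)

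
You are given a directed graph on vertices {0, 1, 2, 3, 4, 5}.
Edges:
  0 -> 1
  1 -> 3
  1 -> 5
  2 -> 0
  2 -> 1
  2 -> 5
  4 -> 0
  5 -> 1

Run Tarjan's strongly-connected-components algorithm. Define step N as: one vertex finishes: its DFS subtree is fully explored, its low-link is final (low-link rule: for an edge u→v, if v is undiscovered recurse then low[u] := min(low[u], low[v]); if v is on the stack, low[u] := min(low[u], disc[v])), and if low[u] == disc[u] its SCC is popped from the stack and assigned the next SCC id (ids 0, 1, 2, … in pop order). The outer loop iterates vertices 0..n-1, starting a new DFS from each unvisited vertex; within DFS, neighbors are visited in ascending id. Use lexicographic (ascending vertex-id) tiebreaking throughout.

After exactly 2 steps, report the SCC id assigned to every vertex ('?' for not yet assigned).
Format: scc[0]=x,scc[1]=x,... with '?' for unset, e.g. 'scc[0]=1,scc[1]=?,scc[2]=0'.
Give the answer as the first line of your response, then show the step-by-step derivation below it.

scc[0]=?,scc[1]=?,scc[2]=?,scc[3]=0,scc[4]=?,scc[5]=?

step 1: low=(low[0]=0,low[1]=1,low[2]=?,low[3]=2,low[4]=?,low[5]=?); scc=(scc[0]=?,scc[1]=?,scc[2]=?,scc[3]=0,scc[4]=?,scc[5]=?)
step 2: low=(low[0]=0,low[1]=1,low[2]=?,low[3]=2,low[4]=?,low[5]=1); scc=(scc[0]=?,scc[1]=?,scc[2]=?,scc[3]=0,scc[4]=?,scc[5]=?)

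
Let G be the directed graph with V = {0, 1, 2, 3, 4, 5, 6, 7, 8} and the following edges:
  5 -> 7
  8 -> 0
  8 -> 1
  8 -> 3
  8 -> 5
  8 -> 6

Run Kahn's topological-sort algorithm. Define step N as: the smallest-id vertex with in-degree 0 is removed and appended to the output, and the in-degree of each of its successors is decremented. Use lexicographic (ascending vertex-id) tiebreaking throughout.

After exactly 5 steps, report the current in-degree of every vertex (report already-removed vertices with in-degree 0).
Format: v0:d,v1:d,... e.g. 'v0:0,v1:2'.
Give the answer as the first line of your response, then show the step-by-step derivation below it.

v0:0,v1:0,v2:0,v3:0,v4:0,v5:0,v6:0,v7:1,v8:0

step 1: output 2; order=[2]; indeg=(1,1,0,1,0,1,1,1,0)
step 2: output 4; order=[2,4]; indeg=(1,1,0,1,0,1,1,1,0)
step 3: output 8; order=[2,4,8]; indeg=(0,0,0,0,0,0,0,1,0)
step 4: output 0; order=[2,4,8,0]; indeg=(0,0,0,0,0,0,0,1,0)
step 5: output 1; order=[2,4,8,0,1]; indeg=(0,0,0,0,0,0,0,1,0)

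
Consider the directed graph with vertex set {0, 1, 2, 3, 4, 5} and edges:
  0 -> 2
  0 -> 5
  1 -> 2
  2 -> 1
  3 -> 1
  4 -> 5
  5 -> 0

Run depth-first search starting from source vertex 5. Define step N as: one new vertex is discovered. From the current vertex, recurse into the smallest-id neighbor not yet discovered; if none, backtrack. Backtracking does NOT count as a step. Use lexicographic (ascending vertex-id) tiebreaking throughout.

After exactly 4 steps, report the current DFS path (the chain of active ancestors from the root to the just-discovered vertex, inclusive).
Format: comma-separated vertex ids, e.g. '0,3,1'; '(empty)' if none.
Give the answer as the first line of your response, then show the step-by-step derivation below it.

5,0,2,1

step 1: discover 5; path=5; order=5
step 2: discover 0; path=5>0; order=5,0
step 3: discover 2; path=5>0>2; order=5,0,2
step 4: discover 1; path=5>0>2>1; order=5,0,2,1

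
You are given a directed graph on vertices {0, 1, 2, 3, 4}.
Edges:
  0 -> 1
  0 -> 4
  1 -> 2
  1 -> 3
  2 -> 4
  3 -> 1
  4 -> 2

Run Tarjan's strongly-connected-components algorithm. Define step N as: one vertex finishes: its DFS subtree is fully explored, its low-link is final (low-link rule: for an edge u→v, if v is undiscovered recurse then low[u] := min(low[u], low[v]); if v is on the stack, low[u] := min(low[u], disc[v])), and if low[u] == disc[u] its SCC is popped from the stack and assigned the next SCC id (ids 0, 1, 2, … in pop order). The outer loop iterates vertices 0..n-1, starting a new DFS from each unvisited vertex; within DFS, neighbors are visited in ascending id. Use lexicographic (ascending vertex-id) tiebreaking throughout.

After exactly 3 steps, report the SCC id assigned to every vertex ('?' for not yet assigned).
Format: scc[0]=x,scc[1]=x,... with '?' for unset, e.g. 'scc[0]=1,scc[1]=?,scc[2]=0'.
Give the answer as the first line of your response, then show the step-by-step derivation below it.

scc[0]=?,scc[1]=?,scc[2]=0,scc[3]=?,scc[4]=0

step 1: low=(low[0]=0,low[1]=1,low[2]=2,low[3]=?,low[4]=2); scc=(scc[0]=?,scc[1]=?,scc[2]=?,scc[3]=?,scc[4]=?)
step 2: low=(low[0]=0,low[1]=1,low[2]=2,low[3]=?,low[4]=2); scc=(scc[0]=?,scc[1]=?,scc[2]=0,scc[3]=?,scc[4]=0)
step 3: low=(low[0]=0,low[1]=1,low[2]=2,low[3]=1,low[4]=2); scc=(scc[0]=?,scc[1]=?,scc[2]=0,scc[3]=?,scc[4]=0)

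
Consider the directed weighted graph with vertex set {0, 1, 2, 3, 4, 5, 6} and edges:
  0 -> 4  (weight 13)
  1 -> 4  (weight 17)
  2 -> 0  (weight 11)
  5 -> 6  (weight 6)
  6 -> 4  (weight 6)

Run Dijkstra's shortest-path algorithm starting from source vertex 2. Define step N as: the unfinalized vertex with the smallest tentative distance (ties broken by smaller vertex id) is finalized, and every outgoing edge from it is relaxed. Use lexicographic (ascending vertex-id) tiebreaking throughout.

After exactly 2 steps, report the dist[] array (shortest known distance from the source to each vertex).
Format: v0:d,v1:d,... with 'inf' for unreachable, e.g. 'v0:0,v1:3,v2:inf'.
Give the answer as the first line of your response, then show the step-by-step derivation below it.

v0:11,v1:inf,v2:0,v3:inf,v4:24,v5:inf,v6:inf

step 1: dist = v0:11,v1:inf,v2:0,v3:inf,v4:inf,v5:inf,v6:inf
step 2: dist = v0:11,v1:inf,v2:0,v3:inf,v4:24,v5:inf,v6:inf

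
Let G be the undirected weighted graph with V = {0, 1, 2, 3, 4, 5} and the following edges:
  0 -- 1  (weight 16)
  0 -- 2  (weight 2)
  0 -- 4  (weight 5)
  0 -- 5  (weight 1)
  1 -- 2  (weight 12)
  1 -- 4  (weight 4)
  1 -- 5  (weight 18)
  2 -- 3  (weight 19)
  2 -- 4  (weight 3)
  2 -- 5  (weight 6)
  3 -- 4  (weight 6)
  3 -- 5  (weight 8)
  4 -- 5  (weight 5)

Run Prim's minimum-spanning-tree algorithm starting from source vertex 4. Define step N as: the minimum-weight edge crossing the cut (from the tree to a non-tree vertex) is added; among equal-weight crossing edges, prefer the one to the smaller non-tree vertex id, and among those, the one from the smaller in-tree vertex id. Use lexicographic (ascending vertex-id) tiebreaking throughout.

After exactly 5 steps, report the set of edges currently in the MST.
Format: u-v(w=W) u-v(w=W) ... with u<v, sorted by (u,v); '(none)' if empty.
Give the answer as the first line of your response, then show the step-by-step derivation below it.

0-2(w=2) 0-5(w=1) 1-4(w=4) 2-4(w=3) 3-4(w=6)

step 1: add edge 2-4 (w=3); MST = {2-4(w=3)}
step 2: add edge 0-2 (w=2); MST = {0-2(w=2) 2-4(w=3)}
step 3: add edge 0-5 (w=1); MST = {0-2(w=2) 0-5(w=1) 2-4(w=3)}
step 4: add edge 1-4 (w=4); MST = {0-2(w=2) 0-5(w=1) 1-4(w=4) 2-4(w=3)}
step 5: add edge 3-4 (w=6); MST = {0-2(w=2) 0-5(w=1) 1-4(w=4) 2-4(w=3) 3-4(w=6)}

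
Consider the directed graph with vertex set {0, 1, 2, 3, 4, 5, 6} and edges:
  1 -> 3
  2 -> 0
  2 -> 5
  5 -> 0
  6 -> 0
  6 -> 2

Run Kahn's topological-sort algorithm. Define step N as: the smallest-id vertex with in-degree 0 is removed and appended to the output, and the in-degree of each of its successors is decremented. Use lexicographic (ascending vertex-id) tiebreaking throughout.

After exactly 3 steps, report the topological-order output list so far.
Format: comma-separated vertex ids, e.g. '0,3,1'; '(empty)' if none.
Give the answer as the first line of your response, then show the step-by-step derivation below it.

1,3,4

step 1: output 1; order=[1]; indeg=(3,0,1,0,0,1,0)
step 2: output 3; order=[1,3]; indeg=(3,0,1,0,0,1,0)
step 3: output 4; order=[1,3,4]; indeg=(3,0,1,0,0,1,0)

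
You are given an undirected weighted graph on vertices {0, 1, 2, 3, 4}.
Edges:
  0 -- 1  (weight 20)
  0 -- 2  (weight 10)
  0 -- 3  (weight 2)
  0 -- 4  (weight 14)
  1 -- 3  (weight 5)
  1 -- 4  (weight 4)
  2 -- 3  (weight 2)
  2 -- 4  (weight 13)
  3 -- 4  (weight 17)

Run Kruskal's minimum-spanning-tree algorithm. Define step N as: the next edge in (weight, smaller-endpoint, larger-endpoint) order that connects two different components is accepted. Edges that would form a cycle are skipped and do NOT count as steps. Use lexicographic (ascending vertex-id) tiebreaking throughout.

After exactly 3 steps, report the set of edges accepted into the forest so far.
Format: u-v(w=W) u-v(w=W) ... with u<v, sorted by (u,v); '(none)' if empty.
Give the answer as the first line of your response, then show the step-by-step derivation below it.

0-3(w=2) 1-4(w=4) 2-3(w=2)

step 1: add edge 0-3 (w=2); MST = {0-3(w=2)}
step 2: add edge 2-3 (w=2); MST = {0-3(w=2) 2-3(w=2)}
step 3: add edge 1-4 (w=4); MST = {0-3(w=2) 1-4(w=4) 2-3(w=2)}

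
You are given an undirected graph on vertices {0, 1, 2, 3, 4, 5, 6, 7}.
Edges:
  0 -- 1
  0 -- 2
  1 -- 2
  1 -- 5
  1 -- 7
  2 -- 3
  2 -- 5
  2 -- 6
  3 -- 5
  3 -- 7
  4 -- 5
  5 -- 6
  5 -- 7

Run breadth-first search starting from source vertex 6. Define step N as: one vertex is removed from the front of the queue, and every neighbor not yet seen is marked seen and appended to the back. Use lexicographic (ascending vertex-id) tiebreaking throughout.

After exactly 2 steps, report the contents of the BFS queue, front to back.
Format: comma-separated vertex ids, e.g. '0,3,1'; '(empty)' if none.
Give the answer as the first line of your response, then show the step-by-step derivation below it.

5,0,1,3

step 1: dequeue 6; queue=[2,5]; order=6
step 2: dequeue 2; queue=[5,0,1,3]; order=6,2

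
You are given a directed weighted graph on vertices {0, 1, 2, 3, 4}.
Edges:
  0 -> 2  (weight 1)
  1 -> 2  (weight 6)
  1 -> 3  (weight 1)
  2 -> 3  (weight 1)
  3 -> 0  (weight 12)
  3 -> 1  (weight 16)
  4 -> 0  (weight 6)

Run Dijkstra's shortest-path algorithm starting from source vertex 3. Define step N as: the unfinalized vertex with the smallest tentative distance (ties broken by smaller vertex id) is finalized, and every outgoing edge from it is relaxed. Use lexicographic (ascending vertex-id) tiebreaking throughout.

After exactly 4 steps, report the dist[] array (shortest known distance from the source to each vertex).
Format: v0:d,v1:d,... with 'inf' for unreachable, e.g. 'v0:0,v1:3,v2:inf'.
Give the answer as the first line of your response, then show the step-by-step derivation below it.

v0:12,v1:16,v2:13,v3:0,v4:inf

step 1: dist = v0:12,v1:16,v2:inf,v3:0,v4:inf
step 2: dist = v0:12,v1:16,v2:13,v3:0,v4:inf
step 3: dist = v0:12,v1:16,v2:13,v3:0,v4:inf
step 4: dist = v0:12,v1:16,v2:13,v3:0,v4:inf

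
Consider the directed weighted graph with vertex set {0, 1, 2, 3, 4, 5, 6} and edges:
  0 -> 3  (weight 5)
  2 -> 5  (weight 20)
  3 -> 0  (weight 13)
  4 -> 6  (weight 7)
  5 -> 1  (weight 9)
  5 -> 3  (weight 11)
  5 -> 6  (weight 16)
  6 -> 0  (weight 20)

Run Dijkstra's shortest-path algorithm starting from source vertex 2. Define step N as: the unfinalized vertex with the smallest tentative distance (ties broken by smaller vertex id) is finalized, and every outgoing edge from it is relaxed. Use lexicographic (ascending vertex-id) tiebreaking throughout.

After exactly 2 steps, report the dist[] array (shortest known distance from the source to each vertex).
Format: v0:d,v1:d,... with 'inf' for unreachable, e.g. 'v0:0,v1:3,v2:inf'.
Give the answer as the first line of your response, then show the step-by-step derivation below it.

v0:inf,v1:29,v2:0,v3:31,v4:inf,v5:20,v6:36

step 1: dist = v0:inf,v1:inf,v2:0,v3:inf,v4:inf,v5:20,v6:inf
step 2: dist = v0:inf,v1:29,v2:0,v3:31,v4:inf,v5:20,v6:36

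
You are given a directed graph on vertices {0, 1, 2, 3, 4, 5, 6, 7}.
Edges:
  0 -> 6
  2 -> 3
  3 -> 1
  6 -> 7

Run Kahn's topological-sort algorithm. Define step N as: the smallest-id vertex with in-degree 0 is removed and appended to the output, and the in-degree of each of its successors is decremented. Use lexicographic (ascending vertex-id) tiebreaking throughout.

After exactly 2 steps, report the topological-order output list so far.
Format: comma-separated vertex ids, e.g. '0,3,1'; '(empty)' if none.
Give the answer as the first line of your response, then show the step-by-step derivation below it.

0,2

step 1: output 0; order=[0]; indeg=(0,1,0,1,0,0,0,1)
step 2: output 2; order=[0,2]; indeg=(0,1,0,0,0,0,0,1)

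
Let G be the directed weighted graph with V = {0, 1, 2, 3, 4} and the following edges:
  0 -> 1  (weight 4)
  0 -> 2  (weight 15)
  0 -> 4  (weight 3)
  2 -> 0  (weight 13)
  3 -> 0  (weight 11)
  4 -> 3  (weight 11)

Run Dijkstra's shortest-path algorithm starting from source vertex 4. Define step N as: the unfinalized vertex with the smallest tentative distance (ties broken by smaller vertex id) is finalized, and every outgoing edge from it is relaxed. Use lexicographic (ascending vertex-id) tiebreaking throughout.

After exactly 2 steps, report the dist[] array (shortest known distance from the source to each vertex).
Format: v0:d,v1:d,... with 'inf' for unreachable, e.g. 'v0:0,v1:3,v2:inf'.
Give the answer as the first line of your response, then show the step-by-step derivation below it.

v0:22,v1:inf,v2:inf,v3:11,v4:0

step 1: dist = v0:inf,v1:inf,v2:inf,v3:11,v4:0
step 2: dist = v0:22,v1:inf,v2:inf,v3:11,v4:0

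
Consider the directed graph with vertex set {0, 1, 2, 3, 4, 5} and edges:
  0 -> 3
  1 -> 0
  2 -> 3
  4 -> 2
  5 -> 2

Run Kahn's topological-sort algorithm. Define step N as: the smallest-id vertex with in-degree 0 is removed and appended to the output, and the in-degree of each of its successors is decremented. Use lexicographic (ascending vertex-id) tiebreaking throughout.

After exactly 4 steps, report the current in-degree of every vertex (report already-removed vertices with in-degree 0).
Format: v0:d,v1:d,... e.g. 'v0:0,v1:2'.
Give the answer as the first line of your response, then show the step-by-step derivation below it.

v0:0,v1:0,v2:0,v3:1,v4:0,v5:0

step 1: output 1; order=[1]; indeg=(0,0,2,2,0,0)
step 2: output 0; order=[1,0]; indeg=(0,0,2,1,0,0)
step 3: output 4; order=[1,0,4]; indeg=(0,0,1,1,0,0)
step 4: output 5; order=[1,0,4,5]; indeg=(0,0,0,1,0,0)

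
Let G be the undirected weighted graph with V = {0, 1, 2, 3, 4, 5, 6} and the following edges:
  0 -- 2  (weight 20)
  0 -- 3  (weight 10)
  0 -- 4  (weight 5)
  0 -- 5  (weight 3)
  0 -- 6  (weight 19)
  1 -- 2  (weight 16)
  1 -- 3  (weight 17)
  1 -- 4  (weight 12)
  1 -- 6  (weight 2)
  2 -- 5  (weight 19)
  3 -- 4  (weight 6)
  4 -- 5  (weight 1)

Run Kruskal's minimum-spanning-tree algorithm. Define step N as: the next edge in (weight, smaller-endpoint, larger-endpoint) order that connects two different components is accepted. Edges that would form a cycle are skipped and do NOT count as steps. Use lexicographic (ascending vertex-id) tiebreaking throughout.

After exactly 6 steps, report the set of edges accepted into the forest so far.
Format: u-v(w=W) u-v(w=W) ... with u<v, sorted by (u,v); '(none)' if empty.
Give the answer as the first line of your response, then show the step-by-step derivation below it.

0-5(w=3) 1-2(w=16) 1-4(w=12) 1-6(w=2) 3-4(w=6) 4-5(w=1)

step 1: add edge 4-5 (w=1); MST = {4-5(w=1)}
step 2: add edge 1-6 (w=2); MST = {1-6(w=2) 4-5(w=1)}
step 3: add edge 0-5 (w=3); MST = {0-5(w=3) 1-6(w=2) 4-5(w=1)}
step 4: add edge 3-4 (w=6); MST = {0-5(w=3) 1-6(w=2) 3-4(w=6) 4-5(w=1)}
step 5: add edge 1-4 (w=12); MST = {0-5(w=3) 1-4(w=12) 1-6(w=2) 3-4(w=6) 4-5(w=1)}
step 6: add edge 1-2 (w=16); MST = {0-5(w=3) 1-2(w=16) 1-4(w=12) 1-6(w=2) 3-4(w=6) 4-5(w=1)}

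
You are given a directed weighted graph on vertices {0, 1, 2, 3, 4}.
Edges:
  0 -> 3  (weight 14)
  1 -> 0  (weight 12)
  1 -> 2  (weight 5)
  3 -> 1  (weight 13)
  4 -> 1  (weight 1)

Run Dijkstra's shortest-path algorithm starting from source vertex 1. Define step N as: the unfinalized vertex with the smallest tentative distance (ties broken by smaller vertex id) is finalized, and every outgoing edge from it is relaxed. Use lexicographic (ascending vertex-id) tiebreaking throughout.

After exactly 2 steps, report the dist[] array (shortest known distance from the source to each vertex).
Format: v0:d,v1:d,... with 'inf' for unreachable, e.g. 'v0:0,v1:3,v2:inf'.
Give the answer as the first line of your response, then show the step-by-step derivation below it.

v0:12,v1:0,v2:5,v3:inf,v4:inf

step 1: dist = v0:12,v1:0,v2:5,v3:inf,v4:inf
step 2: dist = v0:12,v1:0,v2:5,v3:inf,v4:inf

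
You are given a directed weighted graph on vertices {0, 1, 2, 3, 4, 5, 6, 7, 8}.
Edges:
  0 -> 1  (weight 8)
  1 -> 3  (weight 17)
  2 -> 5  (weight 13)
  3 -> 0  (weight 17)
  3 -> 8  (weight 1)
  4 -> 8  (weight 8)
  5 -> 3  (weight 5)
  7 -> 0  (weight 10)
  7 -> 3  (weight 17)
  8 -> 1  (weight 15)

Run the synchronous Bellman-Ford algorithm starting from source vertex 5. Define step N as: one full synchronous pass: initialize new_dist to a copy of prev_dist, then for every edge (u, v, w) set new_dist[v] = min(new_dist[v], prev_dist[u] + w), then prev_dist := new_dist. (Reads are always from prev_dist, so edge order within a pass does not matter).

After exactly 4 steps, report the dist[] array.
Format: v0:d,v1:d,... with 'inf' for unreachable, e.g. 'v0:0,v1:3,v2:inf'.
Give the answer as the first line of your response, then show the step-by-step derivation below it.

v0:22,v1:21,v2:inf,v3:5,v4:inf,v5:0,v6:inf,v7:inf,v8:6

step 1: dist = v0:inf,v1:inf,v2:inf,v3:5,v4:inf,v5:0,v6:inf,v7:inf,v8:inf
step 2: dist = v0:22,v1:inf,v2:inf,v3:5,v4:inf,v5:0,v6:inf,v7:inf,v8:6
step 3: dist = v0:22,v1:21,v2:inf,v3:5,v4:inf,v5:0,v6:inf,v7:inf,v8:6
step 4: dist = v0:22,v1:21,v2:inf,v3:5,v4:inf,v5:0,v6:inf,v7:inf,v8:6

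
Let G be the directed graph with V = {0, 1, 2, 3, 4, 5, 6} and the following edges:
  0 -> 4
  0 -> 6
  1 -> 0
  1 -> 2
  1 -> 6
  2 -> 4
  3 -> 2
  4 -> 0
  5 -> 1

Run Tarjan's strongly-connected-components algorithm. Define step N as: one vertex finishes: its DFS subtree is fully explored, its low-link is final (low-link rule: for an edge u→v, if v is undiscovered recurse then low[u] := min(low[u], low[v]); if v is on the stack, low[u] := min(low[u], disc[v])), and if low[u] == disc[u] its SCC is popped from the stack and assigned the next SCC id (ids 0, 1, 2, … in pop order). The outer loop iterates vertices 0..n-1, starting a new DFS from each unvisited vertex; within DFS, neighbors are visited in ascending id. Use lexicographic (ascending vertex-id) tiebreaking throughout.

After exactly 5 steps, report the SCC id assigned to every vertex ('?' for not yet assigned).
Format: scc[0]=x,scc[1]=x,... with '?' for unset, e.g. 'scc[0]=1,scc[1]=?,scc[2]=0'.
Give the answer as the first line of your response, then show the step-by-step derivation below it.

scc[0]=1,scc[1]=3,scc[2]=2,scc[3]=?,scc[4]=1,scc[5]=?,scc[6]=0

step 1: low=(low[0]=0,low[1]=?,low[2]=?,low[3]=?,low[4]=0,low[5]=?,low[6]=?); scc=(scc[0]=?,scc[1]=?,scc[2]=?,scc[3]=?,scc[4]=?,scc[5]=?,scc[6]=?)
step 2: low=(low[0]=0,low[1]=?,low[2]=?,low[3]=?,low[4]=0,low[5]=?,low[6]=2); scc=(scc[0]=?,scc[1]=?,scc[2]=?,scc[3]=?,scc[4]=?,scc[5]=?,scc[6]=0)
step 3: low=(low[0]=0,low[1]=?,low[2]=?,low[3]=?,low[4]=0,low[5]=?,low[6]=2); scc=(scc[0]=1,scc[1]=?,scc[2]=?,scc[3]=?,scc[4]=1,scc[5]=?,scc[6]=0)
step 4: low=(low[0]=0,low[1]=3,low[2]=4,low[3]=?,low[4]=0,low[5]=?,low[6]=2); scc=(scc[0]=1,scc[1]=?,scc[2]=2,scc[3]=?,scc[4]=1,scc[5]=?,scc[6]=0)
step 5: low=(low[0]=0,low[1]=3,low[2]=4,low[3]=?,low[4]=0,low[5]=?,low[6]=2); scc=(scc[0]=1,scc[1]=3,scc[2]=2,scc[3]=?,scc[4]=1,scc[5]=?,scc[6]=0)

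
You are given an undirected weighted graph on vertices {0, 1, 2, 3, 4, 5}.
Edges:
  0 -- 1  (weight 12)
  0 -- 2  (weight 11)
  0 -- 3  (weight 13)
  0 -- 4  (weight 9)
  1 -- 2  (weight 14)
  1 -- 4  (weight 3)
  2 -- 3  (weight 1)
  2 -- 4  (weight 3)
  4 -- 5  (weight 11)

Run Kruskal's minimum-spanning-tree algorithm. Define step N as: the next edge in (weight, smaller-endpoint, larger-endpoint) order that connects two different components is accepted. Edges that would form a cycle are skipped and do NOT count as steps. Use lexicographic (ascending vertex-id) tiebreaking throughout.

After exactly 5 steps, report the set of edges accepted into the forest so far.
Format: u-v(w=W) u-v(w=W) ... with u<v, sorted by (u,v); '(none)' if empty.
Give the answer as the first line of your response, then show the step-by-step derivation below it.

0-4(w=9) 1-4(w=3) 2-3(w=1) 2-4(w=3) 4-5(w=11)

step 1: add edge 2-3 (w=1); MST = {2-3(w=1)}
step 2: add edge 1-4 (w=3); MST = {1-4(w=3) 2-3(w=1)}
step 3: add edge 2-4 (w=3); MST = {1-4(w=3) 2-3(w=1) 2-4(w=3)}
step 4: add edge 0-4 (w=9); MST = {0-4(w=9) 1-4(w=3) 2-3(w=1) 2-4(w=3)}
step 5: add edge 4-5 (w=11); MST = {0-4(w=9) 1-4(w=3) 2-3(w=1) 2-4(w=3) 4-5(w=11)}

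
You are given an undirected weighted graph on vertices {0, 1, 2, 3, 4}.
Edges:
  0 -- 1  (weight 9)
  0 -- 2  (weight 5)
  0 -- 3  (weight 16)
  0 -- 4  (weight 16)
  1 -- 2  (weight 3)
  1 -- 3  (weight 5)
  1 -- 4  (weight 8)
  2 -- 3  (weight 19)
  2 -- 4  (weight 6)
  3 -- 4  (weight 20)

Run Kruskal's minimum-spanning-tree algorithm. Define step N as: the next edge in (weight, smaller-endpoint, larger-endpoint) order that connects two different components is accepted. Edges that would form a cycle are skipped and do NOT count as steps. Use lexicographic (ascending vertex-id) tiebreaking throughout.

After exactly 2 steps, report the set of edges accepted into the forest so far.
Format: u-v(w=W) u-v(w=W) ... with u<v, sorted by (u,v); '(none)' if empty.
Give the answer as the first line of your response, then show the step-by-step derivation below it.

0-2(w=5) 1-2(w=3)

step 1: add edge 1-2 (w=3); MST = {1-2(w=3)}
step 2: add edge 0-2 (w=5); MST = {0-2(w=5) 1-2(w=3)}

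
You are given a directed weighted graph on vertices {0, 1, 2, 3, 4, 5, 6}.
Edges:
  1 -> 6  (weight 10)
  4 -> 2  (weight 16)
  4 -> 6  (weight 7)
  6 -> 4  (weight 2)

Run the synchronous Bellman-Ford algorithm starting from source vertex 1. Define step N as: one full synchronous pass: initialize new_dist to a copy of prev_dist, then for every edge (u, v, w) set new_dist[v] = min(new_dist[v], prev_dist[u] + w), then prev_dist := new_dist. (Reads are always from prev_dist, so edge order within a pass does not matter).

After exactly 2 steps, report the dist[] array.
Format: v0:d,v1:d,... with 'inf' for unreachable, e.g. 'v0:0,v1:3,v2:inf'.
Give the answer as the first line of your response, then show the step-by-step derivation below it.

v0:inf,v1:0,v2:inf,v3:inf,v4:12,v5:inf,v6:10

step 1: dist = v0:inf,v1:0,v2:inf,v3:inf,v4:inf,v5:inf,v6:10
step 2: dist = v0:inf,v1:0,v2:inf,v3:inf,v4:12,v5:inf,v6:10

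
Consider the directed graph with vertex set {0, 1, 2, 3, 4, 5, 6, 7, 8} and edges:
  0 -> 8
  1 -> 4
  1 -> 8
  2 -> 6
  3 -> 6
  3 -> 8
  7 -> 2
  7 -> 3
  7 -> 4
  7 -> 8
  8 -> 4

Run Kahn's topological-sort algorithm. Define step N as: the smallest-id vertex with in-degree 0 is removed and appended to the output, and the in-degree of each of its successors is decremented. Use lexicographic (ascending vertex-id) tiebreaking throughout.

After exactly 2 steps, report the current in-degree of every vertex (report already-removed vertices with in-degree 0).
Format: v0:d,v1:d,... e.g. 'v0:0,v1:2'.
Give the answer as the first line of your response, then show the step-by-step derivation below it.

v0:0,v1:0,v2:1,v3:1,v4:2,v5:0,v6:2,v7:0,v8:2

step 1: output 0; order=[0]; indeg=(0,0,1,1,3,0,2,0,3)
step 2: output 1; order=[0,1]; indeg=(0,0,1,1,2,0,2,0,2)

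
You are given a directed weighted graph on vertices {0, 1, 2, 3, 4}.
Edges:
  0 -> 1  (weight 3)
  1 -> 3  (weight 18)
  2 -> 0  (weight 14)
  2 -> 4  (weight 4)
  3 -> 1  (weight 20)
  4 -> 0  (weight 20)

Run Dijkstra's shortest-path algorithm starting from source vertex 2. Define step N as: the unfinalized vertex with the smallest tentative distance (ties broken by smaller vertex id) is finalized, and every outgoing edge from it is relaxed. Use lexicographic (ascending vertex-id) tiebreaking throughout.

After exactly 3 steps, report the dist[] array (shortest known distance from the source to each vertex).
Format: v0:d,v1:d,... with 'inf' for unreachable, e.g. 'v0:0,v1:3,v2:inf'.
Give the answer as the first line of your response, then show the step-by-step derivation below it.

v0:14,v1:17,v2:0,v3:inf,v4:4

step 1: dist = v0:14,v1:inf,v2:0,v3:inf,v4:4
step 2: dist = v0:14,v1:inf,v2:0,v3:inf,v4:4
step 3: dist = v0:14,v1:17,v2:0,v3:inf,v4:4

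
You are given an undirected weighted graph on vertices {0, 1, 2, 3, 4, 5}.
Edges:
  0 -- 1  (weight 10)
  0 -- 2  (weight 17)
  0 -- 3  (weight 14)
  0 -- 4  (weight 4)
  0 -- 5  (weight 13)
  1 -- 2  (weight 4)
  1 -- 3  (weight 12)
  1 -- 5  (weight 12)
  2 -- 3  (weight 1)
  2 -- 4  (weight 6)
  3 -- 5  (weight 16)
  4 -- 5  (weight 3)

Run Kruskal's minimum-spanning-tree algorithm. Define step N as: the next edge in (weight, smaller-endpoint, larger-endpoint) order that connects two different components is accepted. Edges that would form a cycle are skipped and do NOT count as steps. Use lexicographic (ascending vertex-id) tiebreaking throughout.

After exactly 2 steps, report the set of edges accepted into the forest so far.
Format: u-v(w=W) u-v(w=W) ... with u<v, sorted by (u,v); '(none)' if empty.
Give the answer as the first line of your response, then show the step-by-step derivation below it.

2-3(w=1) 4-5(w=3)

step 1: add edge 2-3 (w=1); MST = {2-3(w=1)}
step 2: add edge 4-5 (w=3); MST = {2-3(w=1) 4-5(w=3)}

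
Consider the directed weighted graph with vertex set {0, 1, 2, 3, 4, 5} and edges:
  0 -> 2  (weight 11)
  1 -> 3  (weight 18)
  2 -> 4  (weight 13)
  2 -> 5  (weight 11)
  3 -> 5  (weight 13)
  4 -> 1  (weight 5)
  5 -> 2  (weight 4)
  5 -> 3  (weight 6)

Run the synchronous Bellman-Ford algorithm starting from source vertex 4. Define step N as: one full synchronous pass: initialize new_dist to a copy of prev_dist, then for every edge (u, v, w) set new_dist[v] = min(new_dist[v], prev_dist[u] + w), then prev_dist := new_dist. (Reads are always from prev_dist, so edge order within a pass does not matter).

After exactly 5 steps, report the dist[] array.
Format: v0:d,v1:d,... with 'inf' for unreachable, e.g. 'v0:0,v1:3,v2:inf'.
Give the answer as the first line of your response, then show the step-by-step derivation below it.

v0:inf,v1:5,v2:40,v3:23,v4:0,v5:36

step 1: dist = v0:inf,v1:5,v2:inf,v3:inf,v4:0,v5:inf
step 2: dist = v0:inf,v1:5,v2:inf,v3:23,v4:0,v5:inf
step 3: dist = v0:inf,v1:5,v2:inf,v3:23,v4:0,v5:36
step 4: dist = v0:inf,v1:5,v2:40,v3:23,v4:0,v5:36
step 5: dist = v0:inf,v1:5,v2:40,v3:23,v4:0,v5:36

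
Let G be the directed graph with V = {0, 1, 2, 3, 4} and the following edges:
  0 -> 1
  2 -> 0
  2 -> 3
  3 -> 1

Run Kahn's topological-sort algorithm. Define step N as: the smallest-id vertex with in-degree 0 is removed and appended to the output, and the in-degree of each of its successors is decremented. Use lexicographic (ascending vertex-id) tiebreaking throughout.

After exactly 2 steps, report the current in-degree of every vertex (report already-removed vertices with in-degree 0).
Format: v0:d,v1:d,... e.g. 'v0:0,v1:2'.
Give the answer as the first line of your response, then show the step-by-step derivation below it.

v0:0,v1:1,v2:0,v3:0,v4:0

step 1: output 2; order=[2]; indeg=(0,2,0,0,0)
step 2: output 0; order=[2,0]; indeg=(0,1,0,0,0)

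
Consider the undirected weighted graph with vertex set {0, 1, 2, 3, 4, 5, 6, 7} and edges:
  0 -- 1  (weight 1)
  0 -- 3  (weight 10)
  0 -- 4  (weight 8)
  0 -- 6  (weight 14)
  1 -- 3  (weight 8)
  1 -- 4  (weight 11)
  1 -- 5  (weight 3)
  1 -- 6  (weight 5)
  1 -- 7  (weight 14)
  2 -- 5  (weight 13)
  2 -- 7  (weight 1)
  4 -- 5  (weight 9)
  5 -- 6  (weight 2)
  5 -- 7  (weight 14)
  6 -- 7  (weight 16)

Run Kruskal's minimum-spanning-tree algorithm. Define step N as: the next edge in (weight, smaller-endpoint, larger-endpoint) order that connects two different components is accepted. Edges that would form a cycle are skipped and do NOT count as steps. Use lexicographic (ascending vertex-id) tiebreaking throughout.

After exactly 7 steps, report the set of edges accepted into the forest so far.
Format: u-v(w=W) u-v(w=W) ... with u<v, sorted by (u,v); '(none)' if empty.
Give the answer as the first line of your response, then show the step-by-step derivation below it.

0-1(w=1) 0-4(w=8) 1-3(w=8) 1-5(w=3) 2-5(w=13) 2-7(w=1) 5-6(w=2)

step 1: add edge 0-1 (w=1); MST = {0-1(w=1)}
step 2: add edge 2-7 (w=1); MST = {0-1(w=1) 2-7(w=1)}
step 3: add edge 5-6 (w=2); MST = {0-1(w=1) 2-7(w=1) 5-6(w=2)}
step 4: add edge 1-5 (w=3); MST = {0-1(w=1) 1-5(w=3) 2-7(w=1) 5-6(w=2)}
step 5: add edge 0-4 (w=8); MST = {0-1(w=1) 0-4(w=8) 1-5(w=3) 2-7(w=1) 5-6(w=2)}
step 6: add edge 1-3 (w=8); MST = {0-1(w=1) 0-4(w=8) 1-3(w=8) 1-5(w=3) 2-7(w=1) 5-6(w=2)}
step 7: add edge 2-5 (w=13); MST = {0-1(w=1) 0-4(w=8) 1-3(w=8) 1-5(w=3) 2-5(w=13) 2-7(w=1) 5-6(w=2)}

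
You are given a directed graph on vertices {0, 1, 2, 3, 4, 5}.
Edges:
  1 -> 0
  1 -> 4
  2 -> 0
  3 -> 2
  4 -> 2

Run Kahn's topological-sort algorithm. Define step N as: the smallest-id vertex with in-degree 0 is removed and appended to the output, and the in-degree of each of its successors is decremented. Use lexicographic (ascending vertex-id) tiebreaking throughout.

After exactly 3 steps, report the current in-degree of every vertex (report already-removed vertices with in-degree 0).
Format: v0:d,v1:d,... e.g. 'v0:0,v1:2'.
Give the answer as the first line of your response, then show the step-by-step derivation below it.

v0:1,v1:0,v2:0,v3:0,v4:0,v5:0

step 1: output 1; order=[1]; indeg=(1,0,2,0,0,0)
step 2: output 3; order=[1,3]; indeg=(1,0,1,0,0,0)
step 3: output 4; order=[1,3,4]; indeg=(1,0,0,0,0,0)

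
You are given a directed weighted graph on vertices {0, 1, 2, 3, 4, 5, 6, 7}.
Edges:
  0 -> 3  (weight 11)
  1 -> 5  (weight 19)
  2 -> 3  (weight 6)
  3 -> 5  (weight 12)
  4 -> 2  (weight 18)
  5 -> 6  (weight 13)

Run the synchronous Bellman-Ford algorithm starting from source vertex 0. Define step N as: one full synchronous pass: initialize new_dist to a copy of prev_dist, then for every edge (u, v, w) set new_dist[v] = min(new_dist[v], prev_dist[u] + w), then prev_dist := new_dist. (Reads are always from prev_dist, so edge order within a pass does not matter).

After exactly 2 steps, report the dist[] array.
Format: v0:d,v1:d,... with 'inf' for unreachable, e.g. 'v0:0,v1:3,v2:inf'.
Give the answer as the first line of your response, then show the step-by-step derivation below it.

v0:0,v1:inf,v2:inf,v3:11,v4:inf,v5:23,v6:inf,v7:inf

step 1: dist = v0:0,v1:inf,v2:inf,v3:11,v4:inf,v5:inf,v6:inf,v7:inf
step 2: dist = v0:0,v1:inf,v2:inf,v3:11,v4:inf,v5:23,v6:inf,v7:inf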